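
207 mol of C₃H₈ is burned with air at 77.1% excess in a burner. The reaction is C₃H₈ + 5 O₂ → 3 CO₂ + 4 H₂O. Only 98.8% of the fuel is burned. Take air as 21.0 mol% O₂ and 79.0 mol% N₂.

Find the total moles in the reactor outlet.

Stoichiometric O₂ = 5 × 207 = 1035 mol; O₂ fed = 1035 × 1.771 = 1833 mol.
N₂ fed = 1833 × 79/21 = 6896 mol.
Fuel reacted = 0.988 × 207 → ξ = 204.5 mol.
Outlet (n = n₀ + ν ξ):
  C₃H₈: 207 − 1(204.5) = 2.484
  O₂: 1833 − 5(204.5) = 810.4
  N₂: 6896 (inert)
  CO₂: 0 + 3(204.5) = 613.5
  H₂O: 0 + 4(204.5) = 818.1
Total out = 2.484 + 810.4 + 6896 + 613.5 + 818.1 = 9140 mol.

9140 mol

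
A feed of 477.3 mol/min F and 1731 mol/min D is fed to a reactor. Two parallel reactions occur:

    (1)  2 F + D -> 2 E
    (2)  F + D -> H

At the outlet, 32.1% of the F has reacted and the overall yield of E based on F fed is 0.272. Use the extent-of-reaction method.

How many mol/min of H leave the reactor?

Yield of E: 2ξ₁ / 477.3 = 0.272 → ξ₁ = 64.91 mol/min.
Conversion of F: 2ξ₁ + 1ξ₂ = 0.321 × 477.3 = 153.2 → ξ₂ = 23.39 mol/min.
Outlet amounts (n = n₀ + Σ ν·ξ):
  F: 477.3 − 2(64.91) − 1(23.39) = 324.1
  D: 1731 − 1(64.91) − 1(23.39) = 1643
  E: 0 + 2(64.91) = 129.8
  H: 0 + 1(23.39) = 23.39

23.4 mol/min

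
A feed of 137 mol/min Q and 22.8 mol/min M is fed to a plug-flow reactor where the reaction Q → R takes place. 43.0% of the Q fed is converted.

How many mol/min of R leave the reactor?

Q reacted = 0.43 × 137 = 58.91 mol/min; ν_Q = −1, so ξ = 58.91/1 = 58.91 mol/min.
Outlet amounts (n = n₀ + ν ξ):
  Q: 137 − 1(58.91) = 78.09
  R: 0 + 1(58.91) = 58.91
  M: 22.8 (inert)

58.9 mol/min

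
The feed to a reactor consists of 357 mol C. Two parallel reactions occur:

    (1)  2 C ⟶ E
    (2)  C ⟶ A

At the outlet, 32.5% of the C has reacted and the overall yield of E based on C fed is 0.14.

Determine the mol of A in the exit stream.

16.1 mol

Yield of E: 1ξ₁ / 357 = 0.14 → ξ₁ = 49.98 mol.
Conversion of C: 2ξ₁ + 1ξ₂ = 0.325 × 357 = 116 → ξ₂ = 16.06 mol.
Outlet amounts (n = n₀ + Σ ν·ξ):
  C: 357 − 2(49.98) − 1(16.06) = 241
  E: 0 + 1(49.98) = 49.98
  A: 0 + 1(16.06) = 16.06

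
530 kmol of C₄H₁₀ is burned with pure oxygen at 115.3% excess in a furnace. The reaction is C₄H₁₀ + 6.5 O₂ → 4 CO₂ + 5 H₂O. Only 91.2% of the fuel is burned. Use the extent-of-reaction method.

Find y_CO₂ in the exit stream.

0.223

Stoichiometric O₂ = 6.5 × 530 = 3445 kmol; O₂ fed = 3445 × 2.153 = 7417 kmol.
Fuel reacted = 0.912 × 530 → ξ = 483.4 kmol.
Outlet (n = n₀ + ν ξ):
  C₄H₁₀: 530 − 1(483.4) = 46.64
  O₂: 7417 − 6.5(483.4) = 4275
  CO₂: 0 + 4(483.4) = 1933
  H₂O: 0 + 5(483.4) = 2417
Total out = 8672 kmol; y_CO₂ = 1933 / 8672 = 0.2229.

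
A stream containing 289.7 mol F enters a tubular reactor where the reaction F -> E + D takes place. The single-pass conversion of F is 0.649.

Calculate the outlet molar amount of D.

188 mol

F reacted = 0.649 × 289.7 = 188 mol; ν_F = −1, so ξ = 188/1 = 188 mol.
Outlet amounts (n = n₀ + ν ξ):
  F: 289.7 − 1(188) = 101.7
  E: 0 + 1(188) = 188
  D: 0 + 1(188) = 188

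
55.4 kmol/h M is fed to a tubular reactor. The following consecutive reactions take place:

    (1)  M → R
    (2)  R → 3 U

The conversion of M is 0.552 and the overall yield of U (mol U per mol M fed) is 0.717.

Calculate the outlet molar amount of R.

Conversion of M: M consumed = 1ξ₁ = 0.552 × 55.4 → ξ₁ = 30.58 kmol/h.
Yield of U: 3ξ₂ / 55.4 = 0.717 → ξ₂ = 13.24 kmol/h.
Outlet amounts (n = n₀ + Σ ν·ξ):
  M: 55.4 − 1(30.58) = 24.82
  R: 0 + 1(30.58) − 1(13.24) = 17.34
  U: 0 + 3(13.24) = 39.72

17.3 kmol/h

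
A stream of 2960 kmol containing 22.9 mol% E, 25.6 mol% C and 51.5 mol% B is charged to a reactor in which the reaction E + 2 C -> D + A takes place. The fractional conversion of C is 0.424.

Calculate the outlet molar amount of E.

517 kmol

C reacted = 0.424 × 757.8 = 321.3 kmol; ν_C = −2, so ξ = 321.3/2 = 160.6 kmol.
Outlet amounts (n = n₀ + ν ξ):
  E: 677.8 − 1(160.6) = 517.2
  C: 757.8 − 2(160.6) = 436.5
  D: 0 + 1(160.6) = 160.6
  A: 0 + 1(160.6) = 160.6
  B: 1524 (inert)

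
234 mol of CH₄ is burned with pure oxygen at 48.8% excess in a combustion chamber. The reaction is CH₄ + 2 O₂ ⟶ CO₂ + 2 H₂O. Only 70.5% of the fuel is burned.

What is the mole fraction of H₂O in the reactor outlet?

0.355

Stoichiometric O₂ = 2 × 234 = 468 mol; O₂ fed = 468 × 1.488 = 696.4 mol.
Fuel reacted = 0.705 × 234 → ξ = 165 mol.
Outlet (n = n₀ + ν ξ):
  CH₄: 234 − 1(165) = 69.03
  O₂: 696.4 − 2(165) = 366.4
  CO₂: 0 + 1(165) = 165
  H₂O: 0 + 2(165) = 329.9
Total out = 930.4 mol; y_H₂O = 329.9 / 930.4 = 0.3546.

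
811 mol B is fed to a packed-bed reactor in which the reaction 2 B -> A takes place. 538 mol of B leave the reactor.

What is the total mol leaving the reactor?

674 mol

For B: n = n₀ − 2ξ → 538 = 811 − 2ξ, giving ξ = 136.5 mol.
Outlet amounts (n = n₀ + ν ξ):
  B: 811 − 2(136.5) = 538
  A: 0 + 1(136.5) = 136.5
Total out = 538 + 136.5 = 674.5 mol.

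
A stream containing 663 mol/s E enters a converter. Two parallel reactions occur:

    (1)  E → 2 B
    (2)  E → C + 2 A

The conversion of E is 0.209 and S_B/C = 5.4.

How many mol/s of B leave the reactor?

Conversion of E: E consumed = 0.209 × 663 = 138.6 mol/s = 1ξ₁ + 1ξ₂.
Selectivity: 2ξ₁ / (1ξ₂) = 5.4 → ξ₁ = 2.7 ξ₂.
Substitute: (1·2.7 + 1) ξ₂ = 138.6 → ξ₂ = 37.45 mol/s, ξ₁ = 101.1 mol/s.
Outlet amounts (n = n₀ + Σ ν·ξ):
  E: 663 − 1(101.1) − 1(37.45) = 524.4
  B: 0 + 2(101.1) = 202.2
  C: 0 + 1(37.45) = 37.45
  A: 0 + 2(37.45) = 74.9

202 mol/s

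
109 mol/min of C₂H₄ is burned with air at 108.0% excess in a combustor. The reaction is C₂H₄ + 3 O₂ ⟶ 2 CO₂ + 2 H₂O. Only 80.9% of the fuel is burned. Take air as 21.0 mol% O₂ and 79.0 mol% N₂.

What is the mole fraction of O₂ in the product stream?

Stoichiometric O₂ = 3 × 109 = 327 mol/min; O₂ fed = 327 × 2.080 = 680.2 mol/min.
N₂ fed = 680.2 × 79/21 = 2559 mol/min.
Fuel reacted = 0.809 × 109 → ξ = 88.18 mol/min.
Outlet (n = n₀ + ν ξ):
  C₂H₄: 109 − 1(88.18) = 20.82
  O₂: 680.2 − 3(88.18) = 415.6
  N₂: 2559 (inert)
  CO₂: 0 + 2(88.18) = 176.4
  H₂O: 0 + 2(88.18) = 176.4
Total out = 3348 mol/min; y_O₂ = 415.6 / 3348 = 0.1241.

0.124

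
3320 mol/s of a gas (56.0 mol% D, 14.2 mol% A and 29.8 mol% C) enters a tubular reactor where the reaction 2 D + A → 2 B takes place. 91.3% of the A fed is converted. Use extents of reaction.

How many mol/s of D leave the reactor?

998 mol/s

A reacted = 0.913 × 471.4 = 430.4 mol/s; ν_A = −1, so ξ = 430.4/1 = 430.4 mol/s.
Outlet amounts (n = n₀ + ν ξ):
  D: 1859 − 2(430.4) = 998.4
  A: 471.4 − 1(430.4) = 41.02
  B: 0 + 2(430.4) = 860.8
  C: 989.4 (inert)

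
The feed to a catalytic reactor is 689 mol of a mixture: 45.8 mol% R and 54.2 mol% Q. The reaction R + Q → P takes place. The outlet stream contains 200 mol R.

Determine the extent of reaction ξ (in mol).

ξ = 116 mol

For R: n = n₀ − 1ξ → 200 = 315.6 − 1ξ, giving ξ = 115.6 mol.
Outlet amounts (n = n₀ + ν ξ):
  R: 315.6 − 1(115.6) = 200
  Q: 373.4 − 1(115.6) = 257.9
  P: 0 + 1(115.6) = 115.6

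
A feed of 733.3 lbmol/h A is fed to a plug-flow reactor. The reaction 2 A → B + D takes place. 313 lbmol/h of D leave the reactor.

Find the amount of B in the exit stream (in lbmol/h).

For D: n = n₀ + 1ξ → 313 = 0 + 1ξ, giving ξ = 313 lbmol/h.
Outlet amounts (n = n₀ + ν ξ):
  A: 733.3 − 2(313) = 107.3
  B: 0 + 1(313) = 313
  D: 0 + 1(313) = 313

313 lbmol/h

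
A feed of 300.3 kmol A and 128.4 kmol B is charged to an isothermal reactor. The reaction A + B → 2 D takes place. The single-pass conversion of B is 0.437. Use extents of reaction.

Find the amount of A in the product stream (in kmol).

B reacted = 0.437 × 128.4 = 56.11 kmol; ν_B = −1, so ξ = 56.11/1 = 56.11 kmol.
Outlet amounts (n = n₀ + ν ξ):
  A: 300.3 − 1(56.11) = 244.2
  B: 128.4 − 1(56.11) = 72.29
  D: 0 + 2(56.11) = 112.2

244 kmol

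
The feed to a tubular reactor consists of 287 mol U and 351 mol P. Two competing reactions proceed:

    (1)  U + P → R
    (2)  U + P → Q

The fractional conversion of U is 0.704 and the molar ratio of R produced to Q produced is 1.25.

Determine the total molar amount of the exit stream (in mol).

436 mol

Conversion of U: U consumed = 0.704 × 287 = 202 mol = 1ξ₁ + 1ξ₂.
Selectivity: 1ξ₁ / (1ξ₂) = 1.25 → ξ₁ = 1.25 ξ₂.
Substitute: (1·1.25 + 1) ξ₂ = 202 → ξ₂ = 89.8 mol, ξ₁ = 112.2 mol.
Outlet amounts (n = n₀ + Σ ν·ξ):
  U: 287 − 1(112.2) − 1(89.8) = 84.95
  P: 351 − 1(112.2) − 1(89.8) = 149
  R: 0 + 1(112.2) = 112.2
  Q: 0 + 1(89.8) = 89.8
Total out = 84.95 + 149 + 112.2 + 89.8 = 436 mol.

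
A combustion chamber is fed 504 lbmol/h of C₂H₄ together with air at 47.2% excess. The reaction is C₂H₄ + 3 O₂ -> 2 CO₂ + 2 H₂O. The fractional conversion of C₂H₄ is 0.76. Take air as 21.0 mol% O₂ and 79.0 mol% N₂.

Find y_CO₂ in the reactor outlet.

Stoichiometric O₂ = 3 × 504 = 1512 lbmol/h; O₂ fed = 1512 × 1.472 = 2226 lbmol/h.
N₂ fed = 2226 × 79/21 = 8373 lbmol/h.
Fuel reacted = 0.76 × 504 → ξ = 383 lbmol/h.
Outlet (n = n₀ + ν ξ):
  C₂H₄: 504 − 1(383) = 121
  O₂: 2226 − 3(383) = 1077
  N₂: 8373 (inert)
  CO₂: 0 + 2(383) = 766.1
  H₂O: 0 + 2(383) = 766.1
Total out = 11100 lbmol/h; y_CO₂ = 766.1 / 11100 = 0.069.

0.069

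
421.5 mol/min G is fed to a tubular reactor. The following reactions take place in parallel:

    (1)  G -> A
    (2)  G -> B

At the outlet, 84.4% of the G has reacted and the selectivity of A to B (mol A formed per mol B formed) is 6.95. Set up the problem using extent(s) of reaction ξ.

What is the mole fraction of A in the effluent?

0.738

Conversion of G: G consumed = 0.844 × 421.5 = 355.7 mol/min = 1ξ₁ + 1ξ₂.
Selectivity: 1ξ₁ / (1ξ₂) = 6.95 → ξ₁ = 6.95 ξ₂.
Substitute: (1·6.95 + 1) ξ₂ = 355.7 → ξ₂ = 44.75 mol/min, ξ₁ = 311 mol/min.
Outlet amounts (n = n₀ + Σ ν·ξ):
  G: 421.5 − 1(311) − 1(44.75) = 65.75
  A: 0 + 1(311) = 311
  B: 0 + 1(44.75) = 44.75
Total out = 421.5 mol/min; y_A = 311 / 421.5 = 0.7378.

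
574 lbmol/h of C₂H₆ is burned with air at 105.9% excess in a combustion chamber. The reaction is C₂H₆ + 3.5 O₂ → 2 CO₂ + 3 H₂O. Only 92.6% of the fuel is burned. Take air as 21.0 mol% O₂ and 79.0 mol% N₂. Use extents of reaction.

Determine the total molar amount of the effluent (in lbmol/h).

Stoichiometric O₂ = 3.5 × 574 = 2009 lbmol/h; O₂ fed = 2009 × 2.059 = 4137 lbmol/h.
N₂ fed = 4137 × 79/21 = 15560 lbmol/h.
Fuel reacted = 0.926 × 574 → ξ = 531.5 lbmol/h.
Outlet (n = n₀ + ν ξ):
  C₂H₆: 574 − 1(531.5) = 42.48
  O₂: 4137 − 3.5(531.5) = 2276
  N₂: 15560 (inert)
  CO₂: 0 + 2(531.5) = 1063
  H₂O: 0 + 3(531.5) = 1595
Total out = 42.48 + 2276 + 15560 + 1063 + 1595 = 20540 lbmol/h.

20500 lbmol/h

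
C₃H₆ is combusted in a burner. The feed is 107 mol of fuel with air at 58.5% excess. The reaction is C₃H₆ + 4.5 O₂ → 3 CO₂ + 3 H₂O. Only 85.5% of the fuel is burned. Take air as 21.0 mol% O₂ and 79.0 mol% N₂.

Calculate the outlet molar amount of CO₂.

274 mol

Stoichiometric O₂ = 4.5 × 107 = 481.5 mol; O₂ fed = 481.5 × 1.585 = 763.2 mol.
N₂ fed = 763.2 × 79/21 = 2871 mol.
Fuel reacted = 0.855 × 107 → ξ = 91.48 mol.
Outlet (n = n₀ + ν ξ):
  C₃H₆: 107 − 1(91.48) = 15.52
  O₂: 763.2 − 4.5(91.48) = 351.5
  N₂: 2871 (inert)
  CO₂: 0 + 3(91.48) = 274.5
  H₂O: 0 + 3(91.48) = 274.5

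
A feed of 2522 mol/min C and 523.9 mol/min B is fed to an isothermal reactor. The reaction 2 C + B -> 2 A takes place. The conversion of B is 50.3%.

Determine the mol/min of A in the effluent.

527 mol/min

B reacted = 0.503 × 523.9 = 263.5 mol/min; ν_B = −1, so ξ = 263.5/1 = 263.5 mol/min.
Outlet amounts (n = n₀ + ν ξ):
  C: 2522 − 2(263.5) = 1995
  B: 523.9 − 1(263.5) = 260.4
  A: 0 + 2(263.5) = 527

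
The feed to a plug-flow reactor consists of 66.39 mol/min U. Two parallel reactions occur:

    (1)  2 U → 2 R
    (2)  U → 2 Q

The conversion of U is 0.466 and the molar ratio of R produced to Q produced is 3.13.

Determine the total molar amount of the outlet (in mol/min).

Conversion of U: U consumed = 0.466 × 66.39 = 30.94 mol/min = 2ξ₁ + 1ξ₂.
Selectivity: 2ξ₁ / (2ξ₂) = 3.13 → ξ₁ = 3.13 ξ₂.
Substitute: (2·3.13 + 1) ξ₂ = 30.94 → ξ₂ = 4.261 mol/min, ξ₁ = 13.34 mol/min.
Outlet amounts (n = n₀ + Σ ν·ξ):
  U: 66.39 − 2(13.34) − 1(4.261) = 35.45
  R: 0 + 2(13.34) = 26.68
  Q: 0 + 2(4.261) = 8.523
Total out = 35.45 + 26.68 + 8.523 = 70.65 mol/min.

70.7 mol/min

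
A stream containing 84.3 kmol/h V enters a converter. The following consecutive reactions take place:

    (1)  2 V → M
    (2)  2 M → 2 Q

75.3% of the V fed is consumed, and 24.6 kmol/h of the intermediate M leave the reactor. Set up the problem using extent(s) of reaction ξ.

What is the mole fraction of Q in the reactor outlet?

Conversion of V: V consumed = 2ξ₁ = 0.753 × 84.3 → ξ₁ = 31.74 kmol/h.
M balance: n_M = 0 + 1ξ₁ − 2ξ₂ = 24.6 → ξ₂ = (1·31.74 − 24.6)/2 = 3.569 kmol/h.
Outlet amounts (n = n₀ + Σ ν·ξ):
  V: 84.3 − 2(31.74) = 20.82
  M: 0 + 1(31.74) − 2(3.569) = 24.6
  Q: 0 + 2(3.569) = 7.139
Total out = 52.56 kmol/h; y_Q = 7.139 / 52.56 = 0.1358.

0.136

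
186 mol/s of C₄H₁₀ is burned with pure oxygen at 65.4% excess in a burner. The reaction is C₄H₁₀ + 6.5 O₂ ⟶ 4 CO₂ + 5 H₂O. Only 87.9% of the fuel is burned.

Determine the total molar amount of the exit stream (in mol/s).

Stoichiometric O₂ = 6.5 × 186 = 1209 mol/s; O₂ fed = 1209 × 1.654 = 2000 mol/s.
Fuel reacted = 0.879 × 186 → ξ = 163.5 mol/s.
Outlet (n = n₀ + ν ξ):
  C₄H₁₀: 186 − 1(163.5) = 22.51
  O₂: 2000 − 6.5(163.5) = 937
  CO₂: 0 + 4(163.5) = 654
  H₂O: 0 + 5(163.5) = 817.5
Total out = 22.51 + 937 + 654 + 817.5 = 2431 mol/s.

2430 mol/s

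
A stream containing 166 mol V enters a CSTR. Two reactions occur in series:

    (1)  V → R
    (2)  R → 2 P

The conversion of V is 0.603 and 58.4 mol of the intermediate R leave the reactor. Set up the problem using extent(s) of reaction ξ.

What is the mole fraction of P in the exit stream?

0.402

Conversion of V: V consumed = 1ξ₁ = 0.603 × 166 → ξ₁ = 100.1 mol.
R balance: n_R = 0 + 1ξ₁ − 1ξ₂ = 58.4 → ξ₂ = (1·100.1 − 58.4)/1 = 41.7 mol.
Outlet amounts (n = n₀ + Σ ν·ξ):
  V: 166 − 1(100.1) = 65.9
  R: 0 + 1(100.1) − 1(41.7) = 58.4
  P: 0 + 2(41.7) = 83.4
Total out = 207.7 mol; y_P = 83.4 / 207.7 = 0.4015.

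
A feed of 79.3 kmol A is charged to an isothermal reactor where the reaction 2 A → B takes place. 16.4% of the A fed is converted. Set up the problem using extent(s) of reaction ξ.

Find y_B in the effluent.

A reacted = 0.164 × 79.3 = 13.01 kmol; ν_A = −2, so ξ = 13.01/2 = 6.503 kmol.
Outlet amounts (n = n₀ + ν ξ):
  A: 79.3 − 2(6.503) = 66.29
  B: 0 + 1(6.503) = 6.503
Total out = 72.8 kmol; y_B = 6.503 / 72.8 = 0.08932.

0.0893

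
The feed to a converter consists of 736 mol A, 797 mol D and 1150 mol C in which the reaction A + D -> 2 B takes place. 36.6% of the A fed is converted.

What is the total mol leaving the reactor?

A reacted = 0.366 × 736 = 269.4 mol; ν_A = −1, so ξ = 269.4/1 = 269.4 mol.
Outlet amounts (n = n₀ + ν ξ):
  A: 736 − 1(269.4) = 466.6
  D: 797 − 1(269.4) = 527.6
  B: 0 + 2(269.4) = 538.8
  C: 1150 (inert)
Total out = 466.6 + 527.6 + 538.8 + 1150 = 2683 mol.

2680 mol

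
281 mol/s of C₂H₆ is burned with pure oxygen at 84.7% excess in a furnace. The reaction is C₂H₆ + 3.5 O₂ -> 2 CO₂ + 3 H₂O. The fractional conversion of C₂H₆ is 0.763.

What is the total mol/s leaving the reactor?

Stoichiometric O₂ = 3.5 × 281 = 983.5 mol/s; O₂ fed = 983.5 × 1.847 = 1817 mol/s.
Fuel reacted = 0.763 × 281 → ξ = 214.4 mol/s.
Outlet (n = n₀ + ν ξ):
  C₂H₆: 281 − 1(214.4) = 66.6
  O₂: 1817 − 3.5(214.4) = 1066
  CO₂: 0 + 2(214.4) = 428.8
  H₂O: 0 + 3(214.4) = 643.2
Total out = 66.6 + 1066 + 428.8 + 643.2 = 2205 mol/s.

2200 mol/s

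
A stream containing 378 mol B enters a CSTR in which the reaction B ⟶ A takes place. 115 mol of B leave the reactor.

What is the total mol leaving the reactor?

For B: n = n₀ − 1ξ → 115 = 378 − 1ξ, giving ξ = 263 mol.
Outlet amounts (n = n₀ + ν ξ):
  B: 378 − 1(263) = 115
  A: 0 + 1(263) = 263
Total out = 115 + 263 = 378 mol.

378 mol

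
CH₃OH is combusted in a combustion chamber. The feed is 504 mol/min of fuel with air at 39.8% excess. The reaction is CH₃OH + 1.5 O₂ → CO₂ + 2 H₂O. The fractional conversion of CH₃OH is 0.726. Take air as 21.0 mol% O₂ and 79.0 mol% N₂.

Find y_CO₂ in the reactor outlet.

0.064

Stoichiometric O₂ = 1.5 × 504 = 756 mol/min; O₂ fed = 756 × 1.398 = 1057 mol/min.
N₂ fed = 1057 × 79/21 = 3976 mol/min.
Fuel reacted = 0.726 × 504 → ξ = 365.9 mol/min.
Outlet (n = n₀ + ν ξ):
  CH₃OH: 504 − 1(365.9) = 138.1
  O₂: 1057 − 1.5(365.9) = 508
  N₂: 3976 (inert)
  CO₂: 0 + 1(365.9) = 365.9
  H₂O: 0 + 2(365.9) = 731.8
Total out = 5720 mol/min; y_CO₂ = 365.9 / 5720 = 0.06397.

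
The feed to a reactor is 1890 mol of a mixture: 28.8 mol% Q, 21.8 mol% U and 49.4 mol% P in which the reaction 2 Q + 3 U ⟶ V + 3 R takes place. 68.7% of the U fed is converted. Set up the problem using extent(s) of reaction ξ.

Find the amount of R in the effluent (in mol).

283 mol

U reacted = 0.687 × 412 = 283.1 mol; ν_U = −3, so ξ = 283.1/3 = 94.35 mol.
Outlet amounts (n = n₀ + ν ξ):
  Q: 544.3 − 2(94.35) = 355.6
  U: 412 − 3(94.35) = 129
  V: 0 + 1(94.35) = 94.35
  R: 0 + 3(94.35) = 283.1
  P: 933.7 (inert)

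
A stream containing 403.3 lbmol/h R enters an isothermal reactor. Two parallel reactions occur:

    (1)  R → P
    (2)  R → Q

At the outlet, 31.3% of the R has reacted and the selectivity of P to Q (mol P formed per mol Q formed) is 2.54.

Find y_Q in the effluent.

0.0884

Conversion of R: R consumed = 0.313 × 403.3 = 126.2 lbmol/h = 1ξ₁ + 1ξ₂.
Selectivity: 1ξ₁ / (1ξ₂) = 2.54 → ξ₁ = 2.54 ξ₂.
Substitute: (1·2.54 + 1) ξ₂ = 126.2 → ξ₂ = 35.66 lbmol/h, ξ₁ = 90.57 lbmol/h.
Outlet amounts (n = n₀ + Σ ν·ξ):
  R: 403.3 − 1(90.57) − 1(35.66) = 277.1
  P: 0 + 1(90.57) = 90.57
  Q: 0 + 1(35.66) = 35.66
Total out = 403.3 lbmol/h; y_Q = 35.66 / 403.3 = 0.08842.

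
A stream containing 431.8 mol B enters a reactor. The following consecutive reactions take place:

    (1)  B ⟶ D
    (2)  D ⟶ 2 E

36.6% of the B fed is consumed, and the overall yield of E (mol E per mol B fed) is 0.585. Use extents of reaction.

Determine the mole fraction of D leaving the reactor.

Conversion of B: B consumed = 1ξ₁ = 0.366 × 431.8 → ξ₁ = 158 mol.
Yield of E: 2ξ₂ / 431.8 = 0.585 → ξ₂ = 126.3 mol.
Outlet amounts (n = n₀ + Σ ν·ξ):
  B: 431.8 − 1(158) = 273.8
  D: 0 + 1(158) − 1(126.3) = 31.74
  E: 0 + 2(126.3) = 252.6
Total out = 558.1 mol; y_D = 31.74 / 558.1 = 0.05687.

0.0569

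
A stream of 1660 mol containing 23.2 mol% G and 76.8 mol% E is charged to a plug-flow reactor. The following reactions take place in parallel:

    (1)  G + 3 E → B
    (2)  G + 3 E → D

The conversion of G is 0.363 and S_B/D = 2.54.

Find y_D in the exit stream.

Conversion of G: G consumed = 0.363 × 385.1 = 139.8 mol = 1ξ₁ + 1ξ₂.
Selectivity: 1ξ₁ / (1ξ₂) = 2.54 → ξ₁ = 2.54 ξ₂.
Substitute: (1·2.54 + 1) ξ₂ = 139.8 → ξ₂ = 39.49 mol, ξ₁ = 100.3 mol.
Outlet amounts (n = n₀ + Σ ν·ξ):
  G: 385.1 − 1(100.3) − 1(39.49) = 245.3
  E: 1275 − 3(100.3) − 3(39.49) = 855.5
  B: 0 + 1(100.3) = 100.3
  D: 0 + 1(39.49) = 39.49
Total out = 1241 mol; y_D = 39.49 / 1241 = 0.03183.

0.0318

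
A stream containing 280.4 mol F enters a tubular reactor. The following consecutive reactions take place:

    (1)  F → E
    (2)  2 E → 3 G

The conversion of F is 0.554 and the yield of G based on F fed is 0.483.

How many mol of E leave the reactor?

65.1 mol

Conversion of F: F consumed = 1ξ₁ = 0.554 × 280.4 → ξ₁ = 155.3 mol.
Yield of G: 3ξ₂ / 280.4 = 0.483 → ξ₂ = 45.14 mol.
Outlet amounts (n = n₀ + Σ ν·ξ):
  F: 280.4 − 1(155.3) = 125.1
  E: 0 + 1(155.3) − 2(45.14) = 65.05
  G: 0 + 3(45.14) = 135.4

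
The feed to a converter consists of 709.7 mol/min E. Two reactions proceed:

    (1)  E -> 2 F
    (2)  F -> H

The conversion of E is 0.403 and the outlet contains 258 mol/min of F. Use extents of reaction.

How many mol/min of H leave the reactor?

Conversion of E: E consumed = 1ξ₁ = 0.403 × 709.7 → ξ₁ = 286 mol/min.
F balance: n_F = 0 + 2ξ₁ − 1ξ₂ = 258 → ξ₂ = (2·286 − 258)/1 = 314 mol/min.
Outlet amounts (n = n₀ + Σ ν·ξ):
  E: 709.7 − 1(286) = 423.7
  F: 0 + 2(286) − 1(314) = 258
  H: 0 + 1(314) = 314

314 mol/min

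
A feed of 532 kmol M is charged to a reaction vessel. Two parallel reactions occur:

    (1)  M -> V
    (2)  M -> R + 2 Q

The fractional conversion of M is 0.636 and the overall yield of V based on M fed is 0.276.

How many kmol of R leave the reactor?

Yield of V: 1ξ₁ / 532 = 0.276 → ξ₁ = 146.8 kmol.
Conversion of M: 1ξ₁ + 1ξ₂ = 0.636 × 532 = 338.4 → ξ₂ = 191.5 kmol.
Outlet amounts (n = n₀ + Σ ν·ξ):
  M: 532 − 1(146.8) − 1(191.5) = 193.6
  V: 0 + 1(146.8) = 146.8
  R: 0 + 1(191.5) = 191.5
  Q: 0 + 2(191.5) = 383

192 kmol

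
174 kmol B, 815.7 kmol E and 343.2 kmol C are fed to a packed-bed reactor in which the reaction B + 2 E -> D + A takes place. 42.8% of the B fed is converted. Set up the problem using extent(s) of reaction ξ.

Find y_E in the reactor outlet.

0.53

B reacted = 0.428 × 174 = 74.47 kmol; ν_B = −1, so ξ = 74.47/1 = 74.47 kmol.
Outlet amounts (n = n₀ + ν ξ):
  B: 174 − 1(74.47) = 99.53
  E: 815.7 − 2(74.47) = 666.8
  D: 0 + 1(74.47) = 74.47
  A: 0 + 1(74.47) = 74.47
  C: 343.2 (inert)
Total out = 1258 kmol; y_E = 666.8 / 1258 = 0.5298.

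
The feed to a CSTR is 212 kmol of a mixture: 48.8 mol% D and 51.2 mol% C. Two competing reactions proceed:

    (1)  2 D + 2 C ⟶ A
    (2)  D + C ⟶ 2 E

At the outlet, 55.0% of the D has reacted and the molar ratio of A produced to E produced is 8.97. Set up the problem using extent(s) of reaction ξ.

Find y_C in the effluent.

Conversion of D: D consumed = 0.55 × 103.5 = 56.9 kmol = 2ξ₁ + 1ξ₂.
Selectivity: 1ξ₁ / (2ξ₂) = 8.97 → ξ₁ = 17.94 ξ₂.
Substitute: (2·17.94 + 1) ξ₂ = 56.9 → ξ₂ = 1.543 kmol, ξ₁ = 27.68 kmol.
Outlet amounts (n = n₀ + Σ ν·ξ):
  D: 103.5 − 2(27.68) − 1(1.543) = 46.56
  C: 108.5 − 2(27.68) − 1(1.543) = 51.64
  A: 0 + 1(27.68) = 27.68
  E: 0 + 2(1.543) = 3.086
Total out = 129 kmol; y_C = 51.64 / 129 = 0.4004.

0.4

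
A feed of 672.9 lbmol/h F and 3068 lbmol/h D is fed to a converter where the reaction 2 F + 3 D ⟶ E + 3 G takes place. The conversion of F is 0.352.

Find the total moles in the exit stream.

F reacted = 0.352 × 672.9 = 236.9 lbmol/h; ν_F = −2, so ξ = 236.9/2 = 118.4 lbmol/h.
Outlet amounts (n = n₀ + ν ξ):
  F: 672.9 − 2(118.4) = 436
  D: 3068 − 3(118.4) = 2713
  E: 0 + 1(118.4) = 118.4
  G: 0 + 3(118.4) = 355.3
Total out = 436 + 2713 + 118.4 + 355.3 = 3622 lbmol/h.

3620 lbmol/h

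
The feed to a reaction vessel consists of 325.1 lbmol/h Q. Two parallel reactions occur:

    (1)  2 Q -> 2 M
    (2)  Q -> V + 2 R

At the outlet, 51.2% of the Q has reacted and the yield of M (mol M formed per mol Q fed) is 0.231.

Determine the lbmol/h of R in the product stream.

Yield of M: 2ξ₁ / 325.1 = 0.231 → ξ₁ = 37.55 lbmol/h.
Conversion of Q: 2ξ₁ + 1ξ₂ = 0.512 × 325.1 = 166.5 → ξ₂ = 91.35 lbmol/h.
Outlet amounts (n = n₀ + Σ ν·ξ):
  Q: 325.1 − 2(37.55) − 1(91.35) = 158.6
  M: 0 + 2(37.55) = 75.1
  V: 0 + 1(91.35) = 91.35
  R: 0 + 2(91.35) = 182.7

183 lbmol/h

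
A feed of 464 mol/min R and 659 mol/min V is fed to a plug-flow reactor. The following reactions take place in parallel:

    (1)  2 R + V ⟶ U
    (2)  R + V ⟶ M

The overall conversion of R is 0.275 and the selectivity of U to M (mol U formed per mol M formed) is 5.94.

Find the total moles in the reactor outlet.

995 mol/min

Conversion of R: R consumed = 0.275 × 464 = 127.6 mol/min = 2ξ₁ + 1ξ₂.
Selectivity: 1ξ₁ / (1ξ₂) = 5.94 → ξ₁ = 5.94 ξ₂.
Substitute: (2·5.94 + 1) ξ₂ = 127.6 → ξ₂ = 9.907 mol/min, ξ₁ = 58.85 mol/min.
Outlet amounts (n = n₀ + Σ ν·ξ):
  R: 464 − 2(58.85) − 1(9.907) = 336.4
  V: 659 − 1(58.85) − 1(9.907) = 590.2
  U: 0 + 1(58.85) = 58.85
  M: 0 + 1(9.907) = 9.907
Total out = 336.4 + 590.2 + 58.85 + 9.907 = 995.4 mol/min.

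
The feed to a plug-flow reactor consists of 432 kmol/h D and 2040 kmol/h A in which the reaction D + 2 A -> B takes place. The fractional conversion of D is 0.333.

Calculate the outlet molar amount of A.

D reacted = 0.333 × 432 = 143.9 kmol/h; ν_D = −1, so ξ = 143.9/1 = 143.9 kmol/h.
Outlet amounts (n = n₀ + ν ξ):
  D: 432 − 1(143.9) = 288.1
  A: 2040 − 2(143.9) = 1752
  B: 0 + 1(143.9) = 143.9

1750 kmol/h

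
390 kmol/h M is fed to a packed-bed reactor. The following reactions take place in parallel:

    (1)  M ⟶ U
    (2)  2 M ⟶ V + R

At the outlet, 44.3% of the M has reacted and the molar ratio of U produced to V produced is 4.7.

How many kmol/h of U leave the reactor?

121 kmol/h

Conversion of M: M consumed = 0.443 × 390 = 172.8 kmol/h = 1ξ₁ + 2ξ₂.
Selectivity: 1ξ₁ / (1ξ₂) = 4.7 → ξ₁ = 4.7 ξ₂.
Substitute: (1·4.7 + 2) ξ₂ = 172.8 → ξ₂ = 25.79 kmol/h, ξ₁ = 121.2 kmol/h.
Outlet amounts (n = n₀ + Σ ν·ξ):
  M: 390 − 1(121.2) − 2(25.79) = 217.2
  U: 0 + 1(121.2) = 121.2
  V: 0 + 1(25.79) = 25.79
  R: 0 + 1(25.79) = 25.79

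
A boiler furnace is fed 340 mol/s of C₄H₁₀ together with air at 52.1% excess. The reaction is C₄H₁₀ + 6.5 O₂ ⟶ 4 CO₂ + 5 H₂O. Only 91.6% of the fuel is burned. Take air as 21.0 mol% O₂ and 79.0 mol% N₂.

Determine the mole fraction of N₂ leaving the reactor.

0.752

Stoichiometric O₂ = 6.5 × 340 = 2210 mol/s; O₂ fed = 2210 × 1.521 = 3361 mol/s.
N₂ fed = 3361 × 79/21 = 12650 mol/s.
Fuel reacted = 0.916 × 340 → ξ = 311.4 mol/s.
Outlet (n = n₀ + ν ξ):
  C₄H₁₀: 340 − 1(311.4) = 28.56
  O₂: 3361 − 6.5(311.4) = 1337
  N₂: 12650 (inert)
  CO₂: 0 + 4(311.4) = 1246
  H₂O: 0 + 5(311.4) = 1557
Total out = 16810 mol/s; y_N₂ = 12650 / 16810 = 0.7521.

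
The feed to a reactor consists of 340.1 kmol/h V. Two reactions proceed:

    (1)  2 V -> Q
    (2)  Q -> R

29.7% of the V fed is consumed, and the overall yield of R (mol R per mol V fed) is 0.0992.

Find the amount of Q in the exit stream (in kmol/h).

16.8 kmol/h

Conversion of V: V consumed = 2ξ₁ = 0.297 × 340.1 → ξ₁ = 50.5 kmol/h.
Yield of R: 1ξ₂ / 340.1 = 0.0992 → ξ₂ = 33.74 kmol/h.
Outlet amounts (n = n₀ + Σ ν·ξ):
  V: 340.1 − 2(50.5) = 239.1
  Q: 0 + 1(50.5) − 1(33.74) = 16.77
  R: 0 + 1(33.74) = 33.74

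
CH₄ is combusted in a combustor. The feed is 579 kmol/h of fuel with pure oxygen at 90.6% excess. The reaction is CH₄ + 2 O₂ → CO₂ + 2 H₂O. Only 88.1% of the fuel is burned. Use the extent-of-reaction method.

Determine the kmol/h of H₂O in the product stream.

Stoichiometric O₂ = 2 × 579 = 1158 kmol/h; O₂ fed = 1158 × 1.906 = 2207 kmol/h.
Fuel reacted = 0.881 × 579 → ξ = 510.1 kmol/h.
Outlet (n = n₀ + ν ξ):
  CH₄: 579 − 1(510.1) = 68.9
  O₂: 2207 − 2(510.1) = 1187
  CO₂: 0 + 1(510.1) = 510.1
  H₂O: 0 + 2(510.1) = 1020

1020 kmol/h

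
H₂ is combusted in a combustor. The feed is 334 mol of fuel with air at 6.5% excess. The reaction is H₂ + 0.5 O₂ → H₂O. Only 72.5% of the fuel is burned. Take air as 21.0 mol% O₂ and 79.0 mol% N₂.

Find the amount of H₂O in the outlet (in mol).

242 mol

Stoichiometric O₂ = 0.5 × 334 = 167 mol; O₂ fed = 167 × 1.065 = 177.9 mol.
N₂ fed = 177.9 × 79/21 = 669.1 mol.
Fuel reacted = 0.725 × 334 → ξ = 242.2 mol.
Outlet (n = n₀ + ν ξ):
  H₂: 334 − 1(242.2) = 91.85
  O₂: 177.9 − 0.5(242.2) = 56.78
  N₂: 669.1 (inert)
  H₂O: 0 + 1(242.2) = 242.2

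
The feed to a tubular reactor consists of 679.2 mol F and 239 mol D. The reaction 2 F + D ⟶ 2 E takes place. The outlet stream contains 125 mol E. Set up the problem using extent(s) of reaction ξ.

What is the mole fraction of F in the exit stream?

For E: n = n₀ + 2ξ → 125 = 0 + 2ξ, giving ξ = 62.5 mol.
Outlet amounts (n = n₀ + ν ξ):
  F: 679.2 − 2(62.5) = 554.2
  D: 239 − 1(62.5) = 176.5
  E: 0 + 2(62.5) = 125
Total out = 855.7 mol; y_F = 554.2 / 855.7 = 0.6477.

0.648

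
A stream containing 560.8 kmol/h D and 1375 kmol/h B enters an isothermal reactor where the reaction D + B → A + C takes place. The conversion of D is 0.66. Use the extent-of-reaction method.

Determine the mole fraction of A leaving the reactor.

D reacted = 0.66 × 560.8 = 370.1 kmol/h; ν_D = −1, so ξ = 370.1/1 = 370.1 kmol/h.
Outlet amounts (n = n₀ + ν ξ):
  D: 560.8 − 1(370.1) = 190.7
  B: 1375 − 1(370.1) = 1005
  A: 0 + 1(370.1) = 370.1
  C: 0 + 1(370.1) = 370.1
Total out = 1936 kmol/h; y_A = 370.1 / 1936 = 0.1912.

0.191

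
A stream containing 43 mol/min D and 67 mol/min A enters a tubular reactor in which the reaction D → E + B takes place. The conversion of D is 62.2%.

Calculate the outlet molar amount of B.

26.7 mol/min

D reacted = 0.622 × 43 = 26.75 mol/min; ν_D = −1, so ξ = 26.75/1 = 26.75 mol/min.
Outlet amounts (n = n₀ + ν ξ):
  D: 43 − 1(26.75) = 16.25
  E: 0 + 1(26.75) = 26.75
  B: 0 + 1(26.75) = 26.75
  A: 67 (inert)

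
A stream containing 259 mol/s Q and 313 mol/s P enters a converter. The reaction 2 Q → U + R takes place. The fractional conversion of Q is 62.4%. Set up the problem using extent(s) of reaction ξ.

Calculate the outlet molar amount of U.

80.8 mol/s

Q reacted = 0.624 × 259 = 161.6 mol/s; ν_Q = −2, so ξ = 161.6/2 = 80.81 mol/s.
Outlet amounts (n = n₀ + ν ξ):
  Q: 259 − 2(80.81) = 97.38
  U: 0 + 1(80.81) = 80.81
  R: 0 + 1(80.81) = 80.81
  P: 313 (inert)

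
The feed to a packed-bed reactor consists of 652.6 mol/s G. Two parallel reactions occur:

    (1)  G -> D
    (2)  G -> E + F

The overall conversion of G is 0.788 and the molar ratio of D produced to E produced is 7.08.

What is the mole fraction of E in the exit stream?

Conversion of G: G consumed = 0.788 × 652.6 = 514.2 mol/s = 1ξ₁ + 1ξ₂.
Selectivity: 1ξ₁ / (1ξ₂) = 7.08 → ξ₁ = 7.08 ξ₂.
Substitute: (1·7.08 + 1) ξ₂ = 514.2 → ξ₂ = 63.64 mol/s, ξ₁ = 450.6 mol/s.
Outlet amounts (n = n₀ + Σ ν·ξ):
  G: 652.6 − 1(450.6) − 1(63.64) = 138.4
  D: 0 + 1(450.6) = 450.6
  E: 0 + 1(63.64) = 63.64
  F: 0 + 1(63.64) = 63.64
Total out = 716.2 mol/s; y_E = 63.64 / 716.2 = 0.08886.

0.0889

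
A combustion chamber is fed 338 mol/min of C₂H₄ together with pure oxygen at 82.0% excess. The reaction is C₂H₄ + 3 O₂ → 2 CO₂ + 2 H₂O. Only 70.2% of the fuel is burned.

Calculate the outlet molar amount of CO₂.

Stoichiometric O₂ = 3 × 338 = 1014 mol/min; O₂ fed = 1014 × 1.820 = 1845 mol/min.
Fuel reacted = 0.702 × 338 → ξ = 237.3 mol/min.
Outlet (n = n₀ + ν ξ):
  C₂H₄: 338 − 1(237.3) = 100.7
  O₂: 1845 − 3(237.3) = 1134
  CO₂: 0 + 2(237.3) = 474.6
  H₂O: 0 + 2(237.3) = 474.6

475 mol/min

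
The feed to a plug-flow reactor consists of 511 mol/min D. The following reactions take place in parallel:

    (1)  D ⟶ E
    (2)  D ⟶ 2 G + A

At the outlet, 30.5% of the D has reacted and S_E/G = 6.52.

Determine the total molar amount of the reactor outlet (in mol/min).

533 mol/min

Conversion of D: D consumed = 0.305 × 511 = 155.9 mol/min = 1ξ₁ + 1ξ₂.
Selectivity: 1ξ₁ / (2ξ₂) = 6.52 → ξ₁ = 13.04 ξ₂.
Substitute: (1·13.04 + 1) ξ₂ = 155.9 → ξ₂ = 11.1 mol/min, ξ₁ = 144.8 mol/min.
Outlet amounts (n = n₀ + Σ ν·ξ):
  D: 511 − 1(144.8) − 1(11.1) = 355.1
  E: 0 + 1(144.8) = 144.8
  G: 0 + 2(11.1) = 22.2
  A: 0 + 1(11.1) = 11.1
Total out = 355.1 + 144.8 + 22.2 + 11.1 = 533.2 mol/min.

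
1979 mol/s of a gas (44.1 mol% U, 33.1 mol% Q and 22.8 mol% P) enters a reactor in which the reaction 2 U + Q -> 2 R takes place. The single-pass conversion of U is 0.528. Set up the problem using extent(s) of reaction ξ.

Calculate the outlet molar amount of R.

U reacted = 0.528 × 872.7 = 460.8 mol/s; ν_U = −2, so ξ = 460.8/2 = 230.4 mol/s.
Outlet amounts (n = n₀ + ν ξ):
  U: 872.7 − 2(230.4) = 411.9
  Q: 655 − 1(230.4) = 424.6
  R: 0 + 2(230.4) = 460.8
  P: 451.2 (inert)

461 mol/s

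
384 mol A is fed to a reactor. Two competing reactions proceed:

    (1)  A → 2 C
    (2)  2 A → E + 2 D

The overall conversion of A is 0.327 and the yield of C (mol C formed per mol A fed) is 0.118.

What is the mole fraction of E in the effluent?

Yield of C: 2ξ₁ / 384 = 0.118 → ξ₁ = 22.66 mol.
Conversion of A: 1ξ₁ + 2ξ₂ = 0.327 × 384 = 125.6 → ξ₂ = 51.46 mol.
Outlet amounts (n = n₀ + Σ ν·ξ):
  A: 384 − 1(22.66) − 2(51.46) = 258.4
  C: 0 + 2(22.66) = 45.31
  E: 0 + 1(51.46) = 51.46
  D: 0 + 2(51.46) = 102.9
Total out = 458.1 mol; y_E = 51.46 / 458.1 = 0.1123.

0.112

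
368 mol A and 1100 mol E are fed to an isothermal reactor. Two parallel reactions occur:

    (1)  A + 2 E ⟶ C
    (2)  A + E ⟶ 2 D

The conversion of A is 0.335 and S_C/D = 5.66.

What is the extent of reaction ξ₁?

Conversion of A: A consumed = 0.335 × 368 = 123.3 mol = 1ξ₁ + 1ξ₂.
Selectivity: 1ξ₁ / (2ξ₂) = 5.66 → ξ₁ = 11.32 ξ₂.
Substitute: (1·11.32 + 1) ξ₂ = 123.3 → ξ₂ = 10.01 mol, ξ₁ = 113.3 mol.
Outlet amounts (n = n₀ + Σ ν·ξ):
  A: 368 − 1(113.3) − 1(10.01) = 244.7
  E: 1100 − 2(113.3) − 1(10.01) = 863.4
  C: 0 + 1(113.3) = 113.3
  D: 0 + 2(10.01) = 20.01

ξ₁ = 113 mol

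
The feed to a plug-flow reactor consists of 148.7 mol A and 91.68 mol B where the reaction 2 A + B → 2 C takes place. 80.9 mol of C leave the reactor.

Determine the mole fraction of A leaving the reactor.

0.339

For C: n = n₀ + 2ξ → 80.9 = 0 + 2ξ, giving ξ = 40.45 mol.
Outlet amounts (n = n₀ + ν ξ):
  A: 148.7 − 2(40.45) = 67.8
  B: 91.68 − 1(40.45) = 51.23
  C: 0 + 2(40.45) = 80.9
Total out = 199.9 mol; y_A = 67.8 / 199.9 = 0.3391.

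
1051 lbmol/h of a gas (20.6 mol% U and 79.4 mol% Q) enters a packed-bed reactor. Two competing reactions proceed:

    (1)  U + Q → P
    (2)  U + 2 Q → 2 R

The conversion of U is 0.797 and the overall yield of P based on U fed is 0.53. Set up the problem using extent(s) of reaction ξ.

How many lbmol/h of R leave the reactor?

116 lbmol/h

Yield of P: 1ξ₁ / 216.5 = 0.53 → ξ₁ = 114.7 lbmol/h.
Conversion of U: 1ξ₁ + 1ξ₂ = 0.797 × 216.5 = 172.6 → ξ₂ = 57.81 lbmol/h.
Outlet amounts (n = n₀ + Σ ν·ξ):
  U: 216.5 − 1(114.7) − 1(57.81) = 43.95
  Q: 834.5 − 1(114.7) − 2(57.81) = 604.1
  P: 0 + 1(114.7) = 114.7
  R: 0 + 2(57.81) = 115.6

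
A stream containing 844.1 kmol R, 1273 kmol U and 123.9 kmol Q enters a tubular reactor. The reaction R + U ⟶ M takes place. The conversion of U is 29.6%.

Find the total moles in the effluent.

U reacted = 0.296 × 1273 = 376.8 kmol; ν_U = −1, so ξ = 376.8/1 = 376.8 kmol.
Outlet amounts (n = n₀ + ν ξ):
  R: 844.1 − 1(376.8) = 467.3
  U: 1273 − 1(376.8) = 896.2
  M: 0 + 1(376.8) = 376.8
  Q: 123.9 (inert)
Total out = 467.3 + 896.2 + 376.8 + 123.9 = 1864 kmol.

1860 kmol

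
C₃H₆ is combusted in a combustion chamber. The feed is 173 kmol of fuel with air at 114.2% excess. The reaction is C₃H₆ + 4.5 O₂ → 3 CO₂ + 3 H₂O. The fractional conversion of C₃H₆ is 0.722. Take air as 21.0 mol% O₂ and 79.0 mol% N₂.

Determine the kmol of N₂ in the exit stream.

6270 kmol

Stoichiometric O₂ = 4.5 × 173 = 778.5 kmol; O₂ fed = 778.5 × 2.142 = 1668 kmol.
N₂ fed = 1668 × 79/21 = 6273 kmol.
Fuel reacted = 0.722 × 173 → ξ = 124.9 kmol.
Outlet (n = n₀ + ν ξ):
  C₃H₆: 173 − 1(124.9) = 48.09
  O₂: 1668 − 4.5(124.9) = 1105
  N₂: 6273 (inert)
  CO₂: 0 + 3(124.9) = 374.7
  H₂O: 0 + 3(124.9) = 374.7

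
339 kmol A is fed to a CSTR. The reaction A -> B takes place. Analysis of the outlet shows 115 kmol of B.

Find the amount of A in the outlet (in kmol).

224 kmol

For B: n = n₀ + 1ξ → 115 = 0 + 1ξ, giving ξ = 115 kmol.
Outlet amounts (n = n₀ + ν ξ):
  A: 339 − 1(115) = 224
  B: 0 + 1(115) = 115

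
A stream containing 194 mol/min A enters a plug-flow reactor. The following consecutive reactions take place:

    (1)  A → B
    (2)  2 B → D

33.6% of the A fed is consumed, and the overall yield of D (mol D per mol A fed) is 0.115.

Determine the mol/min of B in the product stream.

20.6 mol/min

Conversion of A: A consumed = 1ξ₁ = 0.336 × 194 → ξ₁ = 65.18 mol/min.
Yield of D: 1ξ₂ / 194 = 0.115 → ξ₂ = 22.31 mol/min.
Outlet amounts (n = n₀ + Σ ν·ξ):
  A: 194 − 1(65.18) = 128.8
  B: 0 + 1(65.18) − 2(22.31) = 20.56
  D: 0 + 1(22.31) = 22.31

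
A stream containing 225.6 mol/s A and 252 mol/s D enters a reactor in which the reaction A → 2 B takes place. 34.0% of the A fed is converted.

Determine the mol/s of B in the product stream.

A reacted = 0.34 × 225.6 = 76.7 mol/s; ν_A = −1, so ξ = 76.7/1 = 76.7 mol/s.
Outlet amounts (n = n₀ + ν ξ):
  A: 225.6 − 1(76.7) = 148.9
  B: 0 + 2(76.7) = 153.4
  D: 252 (inert)

153 mol/s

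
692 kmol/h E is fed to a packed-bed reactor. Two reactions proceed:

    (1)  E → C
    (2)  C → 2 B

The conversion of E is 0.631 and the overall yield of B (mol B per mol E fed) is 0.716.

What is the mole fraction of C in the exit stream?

Conversion of E: E consumed = 1ξ₁ = 0.631 × 692 → ξ₁ = 436.7 kmol/h.
Yield of B: 2ξ₂ / 692 = 0.716 → ξ₂ = 247.7 kmol/h.
Outlet amounts (n = n₀ + Σ ν·ξ):
  E: 692 − 1(436.7) = 255.3
  C: 0 + 1(436.7) − 1(247.7) = 188.9
  B: 0 + 2(247.7) = 495.5
Total out = 939.7 kmol/h; y_C = 188.9 / 939.7 = 0.201.

0.201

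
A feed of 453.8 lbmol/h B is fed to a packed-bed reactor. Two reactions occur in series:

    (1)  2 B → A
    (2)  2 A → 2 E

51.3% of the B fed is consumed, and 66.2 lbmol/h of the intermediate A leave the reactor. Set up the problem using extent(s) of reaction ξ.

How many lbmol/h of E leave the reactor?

Conversion of B: B consumed = 2ξ₁ = 0.513 × 453.8 → ξ₁ = 116.4 lbmol/h.
A balance: n_A = 0 + 1ξ₁ − 2ξ₂ = 66.2 → ξ₂ = (1·116.4 − 66.2)/2 = 25.1 lbmol/h.
Outlet amounts (n = n₀ + Σ ν·ξ):
  B: 453.8 − 2(116.4) = 221
  A: 0 + 1(116.4) − 2(25.1) = 66.2
  E: 0 + 2(25.1) = 50.2

50.2 lbmol/h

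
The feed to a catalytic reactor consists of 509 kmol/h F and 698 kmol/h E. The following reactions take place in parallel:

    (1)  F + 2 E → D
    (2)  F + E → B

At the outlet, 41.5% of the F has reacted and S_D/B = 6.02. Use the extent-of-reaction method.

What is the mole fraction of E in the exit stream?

Conversion of F: F consumed = 0.415 × 509 = 211.2 kmol/h = 1ξ₁ + 1ξ₂.
Selectivity: 1ξ₁ / (1ξ₂) = 6.02 → ξ₁ = 6.02 ξ₂.
Substitute: (1·6.02 + 1) ξ₂ = 211.2 → ξ₂ = 30.09 kmol/h, ξ₁ = 181.1 kmol/h.
Outlet amounts (n = n₀ + Σ ν·ξ):
  F: 509 − 1(181.1) − 1(30.09) = 297.8
  E: 698 − 2(181.1) − 1(30.09) = 305.6
  D: 0 + 1(181.1) = 181.1
  B: 0 + 1(30.09) = 30.09
Total out = 814.6 kmol/h; y_E = 305.6 / 814.6 = 0.3752.

0.375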